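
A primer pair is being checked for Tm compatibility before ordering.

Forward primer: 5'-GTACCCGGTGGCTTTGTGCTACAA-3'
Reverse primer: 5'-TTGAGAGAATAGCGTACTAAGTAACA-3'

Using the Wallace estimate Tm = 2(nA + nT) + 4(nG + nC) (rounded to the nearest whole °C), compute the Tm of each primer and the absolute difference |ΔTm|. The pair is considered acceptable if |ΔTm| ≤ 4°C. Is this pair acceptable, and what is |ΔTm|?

|ΔTm| = 4°C; the pair is acceptable.

Forward: A=4 T=7 G=7 C=6 → Tm = 2·11 + 4·13 = 74°C.
Reverse: A=11 T=6 G=6 C=3 → Tm = 2·17 + 4·9 = 70°C.
|ΔTm| = |74 − 70| = 4°C, ≤ 4°C.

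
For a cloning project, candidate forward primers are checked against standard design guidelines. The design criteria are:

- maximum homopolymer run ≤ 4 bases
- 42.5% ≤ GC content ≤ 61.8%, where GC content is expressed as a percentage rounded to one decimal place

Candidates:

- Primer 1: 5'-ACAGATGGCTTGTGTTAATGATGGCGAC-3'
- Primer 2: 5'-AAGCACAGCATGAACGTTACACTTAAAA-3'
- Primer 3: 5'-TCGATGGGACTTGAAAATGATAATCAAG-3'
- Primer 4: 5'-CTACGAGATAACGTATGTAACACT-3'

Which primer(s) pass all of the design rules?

Primer 1 (28 nt, A=7 T=8 G=9 C=4): longest run = 2 ✓; GC 13/28 = 46.4% ✓ — passes.
Primer 2 (28 nt, A=13 T=5 G=4 C=6): longest run = 4 ✓; GC 10/28 = 35.7%, outside 42.5–61.8% ✗ — fails.
Primer 3 (28 nt, A=11 T=7 G=7 C=3): longest run = 4 ✓; GC 10/28 = 35.7%, outside 42.5–61.8% ✗ — fails.
Primer 4 (24 nt, A=9 T=6 G=4 C=5): longest run = 2 ✓; GC 9/24 = 37.5%, outside 42.5–61.8% ✗ — fails.

Primer 1 only.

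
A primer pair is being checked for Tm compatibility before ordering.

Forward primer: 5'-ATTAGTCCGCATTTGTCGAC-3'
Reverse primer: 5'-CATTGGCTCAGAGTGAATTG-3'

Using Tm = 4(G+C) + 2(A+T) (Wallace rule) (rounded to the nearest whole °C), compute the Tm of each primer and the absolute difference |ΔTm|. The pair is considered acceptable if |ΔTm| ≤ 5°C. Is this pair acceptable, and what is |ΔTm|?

|ΔTm| = 0°C; the pair is acceptable.

Forward: A=4 T=7 G=4 C=5 → Tm = 2·11 + 4·9 = 58°C.
Reverse: A=5 T=6 G=6 C=3 → Tm = 2·11 + 4·9 = 58°C.
|ΔTm| = |58 − 58| = 0°C, ≤ 5°C.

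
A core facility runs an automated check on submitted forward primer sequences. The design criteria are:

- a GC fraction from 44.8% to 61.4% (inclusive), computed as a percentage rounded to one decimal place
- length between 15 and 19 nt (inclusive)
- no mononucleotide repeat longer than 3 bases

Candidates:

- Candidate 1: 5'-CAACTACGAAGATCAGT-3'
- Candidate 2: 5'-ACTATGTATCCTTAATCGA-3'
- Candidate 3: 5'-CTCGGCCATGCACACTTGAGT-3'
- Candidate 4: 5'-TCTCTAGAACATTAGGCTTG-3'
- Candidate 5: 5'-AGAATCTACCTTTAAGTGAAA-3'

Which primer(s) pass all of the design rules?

Candidate 1 (17 nt, A=7 T=3 G=3 C=4): GC 7/17 = 41.2%, outside 44.8–61.4% ✗; length 17 ✓; longest run = 2 ✓ — fails.
Candidate 2 (19 nt, A=6 T=7 G=2 C=4): GC 6/19 = 31.6%, outside 44.8–61.4% ✗; length 19 ✓; longest run = 2 ✓ — fails.
Candidate 3 (21 nt, A=4 T=5 G=5 C=7): GC 12/21 = 57.1% ✓; length 21, outside 15–19 ✗; longest run = 2 ✓ — fails.
Candidate 4 (20 nt, A=5 T=7 G=4 C=4): GC 8/20 = 40.0%, outside 44.8–61.4% ✗; length 20, outside 15–19 ✗; longest run = 2 ✓ — fails.
Candidate 5 (21 nt, A=9 T=6 G=3 C=3): GC 6/21 = 28.6%, outside 44.8–61.4% ✗; length 21, outside 15–19 ✗; longest run = 3 ✓ — fails.

None of the candidates satisfy all criteria.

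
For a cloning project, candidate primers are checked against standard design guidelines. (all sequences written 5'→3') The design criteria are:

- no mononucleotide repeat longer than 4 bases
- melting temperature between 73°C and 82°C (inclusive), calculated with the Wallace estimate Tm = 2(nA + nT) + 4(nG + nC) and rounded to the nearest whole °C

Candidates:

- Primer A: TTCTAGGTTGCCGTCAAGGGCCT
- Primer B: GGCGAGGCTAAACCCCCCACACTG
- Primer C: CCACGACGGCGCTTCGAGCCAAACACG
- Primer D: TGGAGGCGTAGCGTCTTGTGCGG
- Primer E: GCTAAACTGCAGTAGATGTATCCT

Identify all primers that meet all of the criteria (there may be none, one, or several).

Primer D only.

Primer A (23 nt, A=3 T=7 G=7 C=6): longest run = 3 ✓; Tm = 2·10 + 4·13 = 72°C, outside 73–82°C ✗ — fails.
Primer B (24 nt, A=6 T=2 G=6 C=10): longest run = 6, exceeds 4 ✗; Tm = 2·8 + 4·16 = 80°C ✓ — fails.
Primer C (27 nt, A=7 T=2 G=7 C=11): longest run = 3 ✓; Tm = 2·9 + 4·18 = 90°C, outside 73–82°C ✗ — fails.
Primer D (23 nt, A=2 T=6 G=11 C=4): longest run = 2 ✓; Tm = 2·8 + 4·15 = 76°C ✓ — passes.
Primer E (24 nt, A=7 T=7 G=5 C=5): longest run = 3 ✓; Tm = 2·14 + 4·10 = 68°C, outside 73–82°C ✗ — fails.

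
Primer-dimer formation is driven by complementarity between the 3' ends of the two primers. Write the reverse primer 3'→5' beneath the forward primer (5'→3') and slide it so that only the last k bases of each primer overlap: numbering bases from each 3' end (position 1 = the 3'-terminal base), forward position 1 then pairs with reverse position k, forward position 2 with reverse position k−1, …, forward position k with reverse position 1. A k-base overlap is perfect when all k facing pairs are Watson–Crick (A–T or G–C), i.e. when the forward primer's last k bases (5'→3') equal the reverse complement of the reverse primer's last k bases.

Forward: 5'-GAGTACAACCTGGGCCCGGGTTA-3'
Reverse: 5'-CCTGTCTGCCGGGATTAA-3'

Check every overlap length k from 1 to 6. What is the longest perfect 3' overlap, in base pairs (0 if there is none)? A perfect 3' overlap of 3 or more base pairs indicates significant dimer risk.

Longest perfect overlap: 3 complementary base pairs; significant dimer risk (threshold 3).

Last 6 bases (5'→3') — forward …GGGTTA, reverse …GATTAA.
Reverse complement of the reverse primer's last 6 bases: TTAATC; its first k bases are the reverse complement of the reverse primer's last k bases, so a perfect k-base overlap needs the forward primer's last k bases to equal them.
Comparing (forward last k vs required): k=1: A vs T ✗; k=2: TA vs TT ✗; k=3: TTA vs TTA ✓; k=4: GTTA vs TTAA ✗; k=5: GGTTA vs TTAAT ✗; k=6: GGGTTA vs TTAATC ✗.
Only k = 3 is perfect, so the longest perfect 3' overlap is 3.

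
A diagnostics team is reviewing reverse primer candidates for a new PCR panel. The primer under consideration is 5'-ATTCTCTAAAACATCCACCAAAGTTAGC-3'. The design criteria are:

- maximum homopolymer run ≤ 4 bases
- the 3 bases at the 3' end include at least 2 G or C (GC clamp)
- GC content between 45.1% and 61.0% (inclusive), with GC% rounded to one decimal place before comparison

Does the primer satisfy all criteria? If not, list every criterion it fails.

Base counts: A=11, T=7, G=2, C=8 (length 28).
homopolymer run: longest run = 4 ✓
GC clamp: 3' end AGC has 2 G/C ✓
GC content: GC 10/28 = 35.7%, outside 45.1–61.0% ✗

Fails: GC content.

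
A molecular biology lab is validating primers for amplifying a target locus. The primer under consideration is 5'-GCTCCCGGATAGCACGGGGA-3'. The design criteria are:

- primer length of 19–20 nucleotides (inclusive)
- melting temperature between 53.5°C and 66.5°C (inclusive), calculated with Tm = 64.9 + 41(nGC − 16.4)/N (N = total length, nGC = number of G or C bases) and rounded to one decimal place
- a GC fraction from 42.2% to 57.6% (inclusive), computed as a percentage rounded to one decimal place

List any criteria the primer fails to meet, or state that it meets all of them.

Base counts: A=4, T=2, G=8, C=6 (length 20).
length: length 20 ✓
Tm: Tm = 64.9 + 41·(14 − 16.4)/20 = 60.0°C ✓
GC content: GC 14/20 = 70.0%, outside 42.2–57.6% ✗

Fails: GC content.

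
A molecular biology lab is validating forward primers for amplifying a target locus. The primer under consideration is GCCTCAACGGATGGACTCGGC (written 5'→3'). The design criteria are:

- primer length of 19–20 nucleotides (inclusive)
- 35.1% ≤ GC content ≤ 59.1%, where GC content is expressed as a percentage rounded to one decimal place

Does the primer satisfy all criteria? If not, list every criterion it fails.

Base counts: A=4, T=3, G=7, C=7 (length 21).
length: length 21, outside 19–20 ✗
GC content: GC 14/21 = 66.7%, outside 35.1–59.1% ✗

Fails: length, GC content.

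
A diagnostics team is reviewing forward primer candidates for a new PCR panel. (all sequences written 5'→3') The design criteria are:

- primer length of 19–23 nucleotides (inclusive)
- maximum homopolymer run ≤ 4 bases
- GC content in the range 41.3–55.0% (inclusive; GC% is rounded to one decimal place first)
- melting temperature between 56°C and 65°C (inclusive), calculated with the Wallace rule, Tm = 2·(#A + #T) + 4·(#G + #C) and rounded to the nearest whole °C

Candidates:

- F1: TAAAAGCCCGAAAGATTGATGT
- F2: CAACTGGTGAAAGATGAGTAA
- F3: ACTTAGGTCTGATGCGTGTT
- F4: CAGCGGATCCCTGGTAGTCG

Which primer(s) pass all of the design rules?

F1 (22 nt, A=9 T=5 G=5 C=3): length 22 ✓; longest run = 4 ✓; GC 8/22 = 36.4%, outside 41.3–55.0% ✗; Tm = 2·14 + 4·8 = 60°C ✓ — fails.
F2 (21 nt, A=9 T=4 G=6 C=2): length 21 ✓; longest run = 3 ✓; GC 8/21 = 38.1%, outside 41.3–55.0% ✗; Tm = 2·13 + 4·8 = 58°C ✓ — fails.
F3 (20 nt, A=3 T=8 G=6 C=3): length 20 ✓; longest run = 2 ✓; GC 9/20 = 45.0% ✓; Tm = 2·11 + 4·9 = 58°C ✓ — passes.
F4 (20 nt, A=3 T=4 G=7 C=6): length 20 ✓; longest run = 3 ✓; GC 13/20 = 65.0%, outside 41.3–55.0% ✗; Tm = 2·7 + 4·13 = 66°C, outside 56–65°C ✗ — fails.

F3 only.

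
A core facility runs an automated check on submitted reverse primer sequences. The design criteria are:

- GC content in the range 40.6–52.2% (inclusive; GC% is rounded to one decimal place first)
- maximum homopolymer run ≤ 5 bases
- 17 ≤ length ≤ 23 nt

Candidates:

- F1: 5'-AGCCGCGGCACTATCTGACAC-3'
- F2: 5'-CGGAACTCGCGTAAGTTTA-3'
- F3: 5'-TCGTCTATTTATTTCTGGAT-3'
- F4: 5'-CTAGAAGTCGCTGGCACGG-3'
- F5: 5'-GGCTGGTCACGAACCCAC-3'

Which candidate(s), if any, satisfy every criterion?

F1 (21 nt, A=5 T=3 G=5 C=8): GC 13/21 = 61.9%, outside 40.6–52.2% ✗; longest run = 2 ✓; length 21 ✓ — fails.
F2 (19 nt, A=5 T=5 G=5 C=4): GC 9/19 = 47.4% ✓; longest run = 3 ✓; length 19 ✓ — passes.
F3 (20 nt, A=3 T=11 G=3 C=3): GC 6/20 = 30.0%, outside 40.6–52.2% ✗; longest run = 3 ✓; length 20 ✓ — fails.
F4 (19 nt, A=4 T=3 G=7 C=5): GC 12/19 = 63.2%, outside 40.6–52.2% ✗; longest run = 2 ✓; length 19 ✓ — fails.
F5 (18 nt, A=4 T=2 G=5 C=7): GC 12/18 = 66.7%, outside 40.6–52.2% ✗; longest run = 3 ✓; length 18 ✓ — fails.

F2 only.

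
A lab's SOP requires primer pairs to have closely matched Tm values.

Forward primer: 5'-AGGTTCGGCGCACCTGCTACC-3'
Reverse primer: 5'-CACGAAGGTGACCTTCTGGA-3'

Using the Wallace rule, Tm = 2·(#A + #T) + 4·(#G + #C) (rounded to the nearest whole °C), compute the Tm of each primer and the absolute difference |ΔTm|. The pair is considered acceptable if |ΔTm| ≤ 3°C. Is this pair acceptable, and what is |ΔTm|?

Forward: A=3 T=4 G=6 C=8 → Tm = 2·7 + 4·14 = 70°C.
Reverse: A=5 T=4 G=6 C=5 → Tm = 2·9 + 4·11 = 62°C.
|ΔTm| = |70 − 62| = 8°C, > 3°C.

|ΔTm| = 8°C; the pair is not acceptable.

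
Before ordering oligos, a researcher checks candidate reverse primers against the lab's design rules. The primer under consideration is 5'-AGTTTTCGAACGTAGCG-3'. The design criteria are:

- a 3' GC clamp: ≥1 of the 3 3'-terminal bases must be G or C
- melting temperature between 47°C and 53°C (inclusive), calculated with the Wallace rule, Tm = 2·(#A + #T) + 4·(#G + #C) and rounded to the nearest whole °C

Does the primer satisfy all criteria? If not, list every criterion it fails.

Base counts: A=4, T=5, G=5, C=3 (length 17).
GC clamp: 3' end GCG has 3 G/C ✓
Tm: Tm = 2·9 + 4·8 = 50°C ✓

Meets all criteria.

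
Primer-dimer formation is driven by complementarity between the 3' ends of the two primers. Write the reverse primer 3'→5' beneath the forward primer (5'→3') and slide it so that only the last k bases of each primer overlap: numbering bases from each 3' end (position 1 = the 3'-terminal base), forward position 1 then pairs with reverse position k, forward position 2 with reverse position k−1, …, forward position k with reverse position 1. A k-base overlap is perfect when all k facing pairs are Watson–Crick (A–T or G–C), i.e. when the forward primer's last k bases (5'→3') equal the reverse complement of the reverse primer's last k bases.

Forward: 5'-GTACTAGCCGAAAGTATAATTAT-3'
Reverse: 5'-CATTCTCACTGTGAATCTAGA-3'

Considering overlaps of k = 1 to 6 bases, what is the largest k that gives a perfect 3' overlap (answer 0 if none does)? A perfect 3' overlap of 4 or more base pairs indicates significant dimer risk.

Longest perfect overlap: 1 complementary base pair; below the dimer-risk threshold (threshold 4).

Last 6 bases (5'→3') — forward …AATTAT, reverse …TCTAGA.
Reverse complement of the reverse primer's last 6 bases: TCTAGA; its first k bases are the reverse complement of the reverse primer's last k bases, so a perfect k-base overlap needs the forward primer's last k bases to equal them.
Comparing (forward last k vs required): k=1: T vs T ✓; k=2: AT vs TC ✗; k=3: TAT vs TCT ✗; k=4: TTAT vs TCTA ✗; k=5: ATTAT vs TCTAG ✗; k=6: AATTAT vs TCTAGA ✗.
Only k = 1 is perfect, so the longest perfect 3' overlap is 1.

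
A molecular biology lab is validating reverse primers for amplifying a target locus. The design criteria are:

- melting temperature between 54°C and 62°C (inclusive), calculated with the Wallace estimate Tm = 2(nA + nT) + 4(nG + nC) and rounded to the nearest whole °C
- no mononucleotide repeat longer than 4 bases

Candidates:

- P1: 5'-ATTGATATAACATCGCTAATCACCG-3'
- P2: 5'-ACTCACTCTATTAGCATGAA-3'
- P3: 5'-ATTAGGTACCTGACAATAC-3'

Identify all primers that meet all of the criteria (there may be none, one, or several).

P1 (25 nt, A=9 T=7 G=3 C=6): Tm = 2·16 + 4·9 = 68°C, outside 54–62°C ✗; longest run = 2 ✓ — fails.
P2 (20 nt, A=7 T=6 G=2 C=5): Tm = 2·13 + 4·7 = 54°C ✓; longest run = 2 ✓ — passes.
P3 (19 nt, A=7 T=5 G=3 C=4): Tm = 2·12 + 4·7 = 52°C, outside 54–62°C ✗; longest run = 2 ✓ — fails.

P2 only.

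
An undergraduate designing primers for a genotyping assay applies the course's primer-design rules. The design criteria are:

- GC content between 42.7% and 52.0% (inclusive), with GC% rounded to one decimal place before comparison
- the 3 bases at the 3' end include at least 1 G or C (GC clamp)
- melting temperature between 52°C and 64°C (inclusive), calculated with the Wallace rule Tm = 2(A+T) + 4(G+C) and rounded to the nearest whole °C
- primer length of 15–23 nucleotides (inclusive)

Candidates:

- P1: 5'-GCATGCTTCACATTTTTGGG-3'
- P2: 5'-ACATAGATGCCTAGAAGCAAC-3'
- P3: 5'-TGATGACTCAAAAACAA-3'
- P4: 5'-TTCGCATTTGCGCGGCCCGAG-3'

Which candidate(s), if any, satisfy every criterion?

P1 and P2.

P1 (20 nt, A=3 T=8 G=5 C=4): GC 9/20 = 45.0% ✓; 3' end GGG has 3 G/C ✓; Tm = 2·11 + 4·9 = 58°C ✓; length 20 ✓ — passes.
P2 (21 nt, A=9 T=3 G=4 C=5): GC 9/21 = 42.9% ✓; 3' end AAC has 1 G/C ✓; Tm = 2·12 + 4·9 = 60°C ✓; length 21 ✓ — passes.
P3 (17 nt, A=9 T=3 G=2 C=3): GC 5/17 = 29.4%, outside 42.7–52.0% ✗; 3' end CAA has 1 G/C ✓; Tm = 2·12 + 4·5 = 44°C, outside 52–64°C ✗; length 17 ✓ — fails.
P4 (21 nt, A=2 T=5 G=7 C=7): GC 14/21 = 66.7%, outside 42.7–52.0% ✗; 3' end GAG has 2 G/C ✓; Tm = 2·7 + 4·14 = 70°C, outside 52–64°C ✗; length 21 ✓ — fails.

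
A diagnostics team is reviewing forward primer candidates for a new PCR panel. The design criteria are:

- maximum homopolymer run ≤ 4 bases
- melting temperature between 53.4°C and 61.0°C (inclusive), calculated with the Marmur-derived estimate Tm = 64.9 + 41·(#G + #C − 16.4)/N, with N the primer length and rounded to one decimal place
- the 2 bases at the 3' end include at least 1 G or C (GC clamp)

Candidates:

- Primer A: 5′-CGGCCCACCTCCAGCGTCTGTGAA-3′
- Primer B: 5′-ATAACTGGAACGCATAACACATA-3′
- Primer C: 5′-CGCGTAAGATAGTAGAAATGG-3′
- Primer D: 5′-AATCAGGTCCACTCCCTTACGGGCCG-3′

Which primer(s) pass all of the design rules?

None of the candidates satisfy all criteria.

Primer A (24 nt, A=4 T=4 G=6 C=10): longest run = 3 ✓; Tm = 64.9 + 41·(16 − 16.4)/24 = 64.2°C, outside 53.4–61.0°C ✗; 3' end AA has 0 G/C, need ≥1 ✗ — fails.
Primer B (23 nt, A=11 T=4 G=3 C=5): longest run = 2 ✓; Tm = 64.9 + 41·(8 − 16.4)/23 = 49.9°C, outside 53.4–61.0°C ✗; 3' end TA has 0 G/C, need ≥1 ✗ — fails.
Primer C (21 nt, A=8 T=4 G=7 C=2): longest run = 3 ✓; Tm = 64.9 + 41·(9 − 16.4)/21 = 50.5°C, outside 53.4–61.0°C ✗; 3' end GG has 2 G/C ✓ — fails.
Primer D (26 nt, A=5 T=5 G=6 C=10): longest run = 3 ✓; Tm = 64.9 + 41·(16 − 16.4)/26 = 64.3°C, outside 53.4–61.0°C ✗; 3' end CG has 2 G/C ✓ — fails.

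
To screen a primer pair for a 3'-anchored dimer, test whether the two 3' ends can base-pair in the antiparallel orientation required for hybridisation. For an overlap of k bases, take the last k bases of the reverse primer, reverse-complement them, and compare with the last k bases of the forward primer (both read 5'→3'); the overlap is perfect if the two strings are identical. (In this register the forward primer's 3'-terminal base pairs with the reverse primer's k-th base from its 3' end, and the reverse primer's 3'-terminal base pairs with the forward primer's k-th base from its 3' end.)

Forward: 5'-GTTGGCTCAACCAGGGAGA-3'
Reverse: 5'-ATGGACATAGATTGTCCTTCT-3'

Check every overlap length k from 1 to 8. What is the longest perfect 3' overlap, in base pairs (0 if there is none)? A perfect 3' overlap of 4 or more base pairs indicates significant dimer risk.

Last 8 bases (5'→3') — forward …CAGGGAGA, reverse …GTCCTTCT.
Reverse complement of the reverse primer's last 8 bases: AGAAGGAC; its first k bases are the reverse complement of the reverse primer's last k bases, so a perfect k-base overlap needs the forward primer's last k bases to equal them.
Comparing (forward last k vs required): k=1: A vs A ✓; k=2: GA vs AG ✗; k=3: AGA vs AGA ✓; k=4: GAGA vs AGAA ✗; k=5: GGAGA vs AGAAG ✗; k=6: GGGAGA vs AGAAGG ✗; k=7: AGGGAGA vs AGAAGGA ✗; k=8: CAGGGAGA vs AGAAGGAC ✗.
Perfect overlaps at k = 1, 3; the largest is 3.

Longest perfect overlap: 3 complementary base pairs; below the dimer-risk threshold (threshold 4).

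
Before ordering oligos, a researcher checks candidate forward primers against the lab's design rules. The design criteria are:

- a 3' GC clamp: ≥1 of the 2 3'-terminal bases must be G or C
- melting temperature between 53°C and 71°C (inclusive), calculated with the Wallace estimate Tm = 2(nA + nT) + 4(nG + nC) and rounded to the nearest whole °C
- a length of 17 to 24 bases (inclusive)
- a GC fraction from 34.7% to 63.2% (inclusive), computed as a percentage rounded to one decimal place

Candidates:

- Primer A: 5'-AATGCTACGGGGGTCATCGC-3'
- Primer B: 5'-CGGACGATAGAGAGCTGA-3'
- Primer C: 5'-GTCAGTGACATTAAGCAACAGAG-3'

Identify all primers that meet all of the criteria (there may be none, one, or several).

Primer A, Primer B and Primer C.

Primer A (20 nt, A=4 T=4 G=7 C=5): 3' end GC has 2 G/C ✓; Tm = 2·8 + 4·12 = 64°C ✓; length 20 ✓; GC 12/20 = 60.0% ✓ — passes.
Primer B (18 nt, A=6 T=2 G=7 C=3): 3' end GA has 1 G/C ✓; Tm = 2·8 + 4·10 = 56°C ✓; length 18 ✓; GC 10/18 = 55.6% ✓ — passes.
Primer C (23 nt, A=9 T=4 G=6 C=4): 3' end AG has 1 G/C ✓; Tm = 2·13 + 4·10 = 66°C ✓; length 23 ✓; GC 10/23 = 43.5% ✓ — passes.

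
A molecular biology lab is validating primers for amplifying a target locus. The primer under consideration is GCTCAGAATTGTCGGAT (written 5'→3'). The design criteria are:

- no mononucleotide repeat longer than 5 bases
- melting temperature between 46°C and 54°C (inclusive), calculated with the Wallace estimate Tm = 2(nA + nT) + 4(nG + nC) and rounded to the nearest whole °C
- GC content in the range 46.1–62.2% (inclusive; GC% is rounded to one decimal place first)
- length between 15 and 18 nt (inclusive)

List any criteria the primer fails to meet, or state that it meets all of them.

Base counts: A=4, T=5, G=5, C=3 (length 17).
homopolymer run: longest run = 2 ✓
Tm: Tm = 2·9 + 4·8 = 50°C ✓
GC content: GC 8/17 = 47.1% ✓
length: length 17 ✓

Meets all criteria.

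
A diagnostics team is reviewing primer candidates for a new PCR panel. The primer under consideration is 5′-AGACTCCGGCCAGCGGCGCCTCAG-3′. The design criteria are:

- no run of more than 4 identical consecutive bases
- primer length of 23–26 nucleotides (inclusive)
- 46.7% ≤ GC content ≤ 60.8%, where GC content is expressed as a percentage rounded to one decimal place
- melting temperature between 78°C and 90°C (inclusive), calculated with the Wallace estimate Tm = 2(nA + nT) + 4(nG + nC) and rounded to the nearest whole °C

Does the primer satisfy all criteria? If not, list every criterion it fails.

Fails: GC content.

Base counts: A=4, T=2, G=8, C=10 (length 24).
homopolymer run: longest run = 2 ✓
length: length 24 ✓
GC content: GC 18/24 = 75.0%, outside 46.7–60.8% ✗
Tm: Tm = 2·6 + 4·18 = 84°C ✓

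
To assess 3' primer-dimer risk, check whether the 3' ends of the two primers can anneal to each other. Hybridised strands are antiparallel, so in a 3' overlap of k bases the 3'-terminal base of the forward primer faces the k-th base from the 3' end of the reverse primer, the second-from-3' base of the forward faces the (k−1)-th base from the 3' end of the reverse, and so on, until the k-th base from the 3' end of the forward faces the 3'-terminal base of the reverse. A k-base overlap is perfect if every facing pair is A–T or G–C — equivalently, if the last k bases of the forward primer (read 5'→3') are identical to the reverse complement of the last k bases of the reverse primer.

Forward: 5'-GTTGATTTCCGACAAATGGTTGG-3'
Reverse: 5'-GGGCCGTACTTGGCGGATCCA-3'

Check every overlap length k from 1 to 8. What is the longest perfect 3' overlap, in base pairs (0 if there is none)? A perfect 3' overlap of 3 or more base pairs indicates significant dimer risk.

Last 8 bases (5'→3') — forward …ATGGTTGG, reverse …CGGATCCA.
Reverse complement of the reverse primer's last 8 bases: TGGATCCG; its first k bases are the reverse complement of the reverse primer's last k bases, so a perfect k-base overlap needs the forward primer's last k bases to equal them.
Comparing (forward last k vs required): k=1: G vs T ✗; k=2: GG vs TG ✗; k=3: TGG vs TGG ✓; k=4: TTGG vs TGGA ✗; k=5: GTTGG vs TGGAT ✗; k=6: GGTTGG vs TGGATC ✗; k=7: TGGTTGG vs TGGATCC ✗; k=8: ATGGTTGG vs TGGATCCG ✗.
Only k = 3 is perfect, so the longest perfect 3' overlap is 3.

Longest perfect overlap: 3 complementary base pairs; significant dimer risk (threshold 3).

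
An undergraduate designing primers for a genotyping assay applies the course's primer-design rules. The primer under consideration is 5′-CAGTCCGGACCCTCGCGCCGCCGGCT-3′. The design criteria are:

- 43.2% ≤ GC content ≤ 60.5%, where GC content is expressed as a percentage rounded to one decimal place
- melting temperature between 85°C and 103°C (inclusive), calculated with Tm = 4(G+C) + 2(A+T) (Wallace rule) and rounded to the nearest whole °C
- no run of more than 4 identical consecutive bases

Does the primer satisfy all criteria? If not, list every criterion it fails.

Base counts: A=2, T=3, G=8, C=13 (length 26).
GC content: GC 21/26 = 80.8%, outside 43.2–60.5% ✗
Tm: Tm = 2·5 + 4·21 = 94°C ✓
homopolymer run: longest run = 3 ✓

Fails: GC content.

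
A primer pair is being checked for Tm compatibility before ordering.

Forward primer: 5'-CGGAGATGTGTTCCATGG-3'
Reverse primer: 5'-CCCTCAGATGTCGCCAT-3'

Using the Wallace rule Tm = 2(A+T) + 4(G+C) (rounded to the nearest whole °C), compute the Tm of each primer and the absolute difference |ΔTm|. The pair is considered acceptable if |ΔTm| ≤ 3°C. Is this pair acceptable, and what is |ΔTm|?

Forward: A=3 T=5 G=7 C=3 → Tm = 2·8 + 4·10 = 56°C.
Reverse: A=3 T=4 G=3 C=7 → Tm = 2·7 + 4·10 = 54°C.
|ΔTm| = |56 − 54| = 2°C, ≤ 3°C.

|ΔTm| = 2°C; the pair is acceptable.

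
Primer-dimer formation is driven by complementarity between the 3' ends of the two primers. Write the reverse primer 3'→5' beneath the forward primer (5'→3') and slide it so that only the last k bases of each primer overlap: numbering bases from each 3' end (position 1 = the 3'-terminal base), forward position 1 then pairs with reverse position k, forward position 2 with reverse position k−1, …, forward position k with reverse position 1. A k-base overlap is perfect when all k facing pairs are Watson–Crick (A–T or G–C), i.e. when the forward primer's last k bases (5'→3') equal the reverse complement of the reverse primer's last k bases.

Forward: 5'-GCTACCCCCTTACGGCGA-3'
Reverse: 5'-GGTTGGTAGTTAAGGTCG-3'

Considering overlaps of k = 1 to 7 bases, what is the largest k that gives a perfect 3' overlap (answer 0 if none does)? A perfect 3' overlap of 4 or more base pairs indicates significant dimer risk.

Last 7 bases (5'→3') — forward …ACGGCGA, reverse …AAGGTCG.
Reverse complement of the reverse primer's last 7 bases: CGACCTT; its first k bases are the reverse complement of the reverse primer's last k bases, so a perfect k-base overlap needs the forward primer's last k bases to equal them.
Comparing (forward last k vs required): k=1: A vs C ✗; k=2: GA vs CG ✗; k=3: CGA vs CGA ✓; k=4: GCGA vs CGAC ✗; k=5: GGCGA vs CGACC ✗; k=6: CGGCGA vs CGACCT ✗; k=7: ACGGCGA vs CGACCTT ✗.
Only k = 3 is perfect, so the longest perfect 3' overlap is 3.

Longest perfect overlap: 3 complementary base pairs; below the dimer-risk threshold (threshold 4).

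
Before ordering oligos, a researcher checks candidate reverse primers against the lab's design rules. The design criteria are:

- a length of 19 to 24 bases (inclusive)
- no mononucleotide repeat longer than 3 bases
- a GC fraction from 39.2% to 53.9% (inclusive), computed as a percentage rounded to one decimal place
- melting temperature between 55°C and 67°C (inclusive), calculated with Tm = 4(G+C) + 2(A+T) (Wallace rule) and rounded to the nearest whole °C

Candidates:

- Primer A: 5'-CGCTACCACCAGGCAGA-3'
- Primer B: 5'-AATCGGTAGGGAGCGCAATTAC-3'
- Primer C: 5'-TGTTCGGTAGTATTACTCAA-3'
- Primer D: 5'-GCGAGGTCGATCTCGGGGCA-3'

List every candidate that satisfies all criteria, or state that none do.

Primer B only.

Primer A (17 nt, A=5 T=1 G=4 C=7): length 17, outside 19–24 ✗; longest run = 2 ✓; GC 11/17 = 64.7%, outside 39.2–53.9% ✗; Tm = 2·6 + 4·11 = 56°C ✓ — fails.
Primer B (22 nt, A=7 T=4 G=7 C=4): length 22 ✓; longest run = 3 ✓; GC 11/22 = 50.0% ✓; Tm = 2·11 + 4·11 = 66°C ✓ — passes.
Primer C (20 nt, A=5 T=8 G=4 C=3): length 20 ✓; longest run = 2 ✓; GC 7/20 = 35.0%, outside 39.2–53.9% ✗; Tm = 2·13 + 4·7 = 54°C, outside 55–67°C ✗ — fails.
Primer D (20 nt, A=3 T=3 G=9 C=5): length 20 ✓; longest run = 4, exceeds 3 ✗; GC 14/20 = 70.0%, outside 39.2–53.9% ✗; Tm = 2·6 + 4·14 = 68°C, outside 55–67°C ✗ — fails.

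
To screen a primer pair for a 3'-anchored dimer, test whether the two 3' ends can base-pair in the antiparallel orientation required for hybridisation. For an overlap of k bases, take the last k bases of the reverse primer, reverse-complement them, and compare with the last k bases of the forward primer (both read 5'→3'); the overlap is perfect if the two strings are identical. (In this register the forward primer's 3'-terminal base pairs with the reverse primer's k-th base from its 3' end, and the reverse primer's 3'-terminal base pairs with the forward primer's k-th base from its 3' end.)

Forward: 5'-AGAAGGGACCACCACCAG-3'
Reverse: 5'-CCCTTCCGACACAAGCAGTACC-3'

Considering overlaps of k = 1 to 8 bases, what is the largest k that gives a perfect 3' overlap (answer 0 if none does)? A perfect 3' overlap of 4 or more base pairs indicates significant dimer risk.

Longest perfect overlap: 1 complementary base pair; below the dimer-risk threshold (threshold 4).

Last 8 bases (5'→3') — forward …ACCACCAG, reverse …GCAGTACC.
Reverse complement of the reverse primer's last 8 bases: GGTACTGC; its first k bases are the reverse complement of the reverse primer's last k bases, so a perfect k-base overlap needs the forward primer's last k bases to equal them.
Comparing (forward last k vs required): k=1: G vs G ✓; k=2: AG vs GG ✗; k=3: CAG vs GGT ✗; k=4: CCAG vs GGTA ✗; k=5: ACCAG vs GGTAC ✗; k=6: CACCAG vs GGTACT ✗; k=7: CCACCAG vs GGTACTG ✗; k=8: ACCACCAG vs GGTACTGC ✗.
Only k = 1 is perfect, so the longest perfect 3' overlap is 1.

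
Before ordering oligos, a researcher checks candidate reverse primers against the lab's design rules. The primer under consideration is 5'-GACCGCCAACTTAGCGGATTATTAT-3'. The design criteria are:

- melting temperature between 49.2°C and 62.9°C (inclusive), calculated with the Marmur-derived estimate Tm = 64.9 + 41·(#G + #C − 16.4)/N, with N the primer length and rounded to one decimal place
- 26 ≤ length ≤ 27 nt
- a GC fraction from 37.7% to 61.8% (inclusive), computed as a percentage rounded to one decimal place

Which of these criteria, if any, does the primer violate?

Base counts: A=7, T=7, G=5, C=6 (length 25).
Tm: Tm = 64.9 + 41·(11 − 16.4)/25 = 56.0°C ✓
length: length 25, outside 26–27 ✗
GC content: GC 11/25 = 44.0% ✓

Fails: length.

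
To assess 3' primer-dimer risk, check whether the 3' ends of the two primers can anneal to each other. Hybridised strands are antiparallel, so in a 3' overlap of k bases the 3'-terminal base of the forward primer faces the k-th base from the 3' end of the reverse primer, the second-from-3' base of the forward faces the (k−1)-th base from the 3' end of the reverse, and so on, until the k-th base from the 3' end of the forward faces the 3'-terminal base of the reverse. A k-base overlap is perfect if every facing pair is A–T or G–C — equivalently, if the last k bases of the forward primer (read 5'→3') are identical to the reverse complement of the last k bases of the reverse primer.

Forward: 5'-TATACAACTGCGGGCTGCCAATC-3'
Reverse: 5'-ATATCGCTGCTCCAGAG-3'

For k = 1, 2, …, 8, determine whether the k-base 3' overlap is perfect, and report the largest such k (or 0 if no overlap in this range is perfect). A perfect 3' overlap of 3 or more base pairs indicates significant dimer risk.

Longest perfect overlap: 1 complementary base pair; below the dimer-risk threshold (threshold 3).

Last 8 bases (5'→3') — forward …TGCCAATC, reverse …CTCCAGAG.
Reverse complement of the reverse primer's last 8 bases: CTCTGGAG; its first k bases are the reverse complement of the reverse primer's last k bases, so a perfect k-base overlap needs the forward primer's last k bases to equal them.
Comparing (forward last k vs required): k=1: C vs C ✓; k=2: TC vs CT ✗; k=3: ATC vs CTC ✗; k=4: AATC vs CTCT ✗; k=5: CAATC vs CTCTG ✗; k=6: CCAATC vs CTCTGG ✗; k=7: GCCAATC vs CTCTGGA ✗; k=8: TGCCAATC vs CTCTGGAG ✗.
Only k = 1 is perfect, so the longest perfect 3' overlap is 1.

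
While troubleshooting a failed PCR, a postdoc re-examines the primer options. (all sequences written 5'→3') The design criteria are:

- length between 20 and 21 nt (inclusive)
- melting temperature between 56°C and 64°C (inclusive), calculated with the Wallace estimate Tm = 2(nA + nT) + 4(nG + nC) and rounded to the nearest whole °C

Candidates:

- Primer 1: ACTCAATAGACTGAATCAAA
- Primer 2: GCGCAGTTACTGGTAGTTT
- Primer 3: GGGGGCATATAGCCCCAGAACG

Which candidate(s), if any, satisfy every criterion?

None of the candidates satisfy all criteria.

Primer 1 (20 nt, A=10 T=4 G=2 C=4): length 20 ✓; Tm = 2·14 + 4·6 = 52°C, outside 56–64°C ✗ — fails.
Primer 2 (19 nt, A=3 T=7 G=6 C=3): length 19, outside 20–21 ✗; Tm = 2·10 + 4·9 = 56°C ✓ — fails.
Primer 3 (22 nt, A=6 T=2 G=8 C=6): length 22, outside 20–21 ✗; Tm = 2·8 + 4·14 = 72°C, outside 56–64°C ✗ — fails.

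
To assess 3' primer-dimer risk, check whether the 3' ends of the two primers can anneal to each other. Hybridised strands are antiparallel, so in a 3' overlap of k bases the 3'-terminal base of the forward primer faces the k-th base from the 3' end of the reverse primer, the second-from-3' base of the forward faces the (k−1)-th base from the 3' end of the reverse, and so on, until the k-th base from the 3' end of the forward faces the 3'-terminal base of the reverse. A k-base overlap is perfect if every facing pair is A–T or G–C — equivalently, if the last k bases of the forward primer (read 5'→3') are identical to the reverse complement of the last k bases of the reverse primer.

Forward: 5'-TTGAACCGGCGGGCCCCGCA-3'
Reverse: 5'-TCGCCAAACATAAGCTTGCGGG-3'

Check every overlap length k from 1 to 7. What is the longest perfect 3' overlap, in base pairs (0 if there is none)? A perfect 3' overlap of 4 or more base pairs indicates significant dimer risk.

Last 7 bases (5'→3') — forward …CCCCGCA, reverse …TTGCGGG.
Reverse complement of the reverse primer's last 7 bases: CCCGCAA; its first k bases are the reverse complement of the reverse primer's last k bases, so a perfect k-base overlap needs the forward primer's last k bases to equal them.
Comparing (forward last k vs required): k=1: A vs C ✗; k=2: CA vs CC ✗; k=3: GCA vs CCC ✗; k=4: CGCA vs CCCG ✗; k=5: CCGCA vs CCCGC ✗; k=6: CCCGCA vs CCCGCA ✓; k=7: CCCCGCA vs CCCGCAA ✗.
Only k = 6 is perfect, so the longest perfect 3' overlap is 6.

Longest perfect overlap: 6 complementary base pairs; significant dimer risk (threshold 4).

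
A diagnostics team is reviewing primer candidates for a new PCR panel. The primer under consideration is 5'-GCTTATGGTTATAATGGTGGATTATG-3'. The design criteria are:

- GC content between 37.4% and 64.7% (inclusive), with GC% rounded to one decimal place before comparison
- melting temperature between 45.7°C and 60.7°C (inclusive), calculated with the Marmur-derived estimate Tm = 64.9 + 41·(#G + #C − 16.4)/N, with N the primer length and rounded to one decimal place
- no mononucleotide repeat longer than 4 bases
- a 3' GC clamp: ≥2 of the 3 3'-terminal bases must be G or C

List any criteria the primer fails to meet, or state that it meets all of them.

Fails: GC content, GC clamp.

Base counts: A=6, T=11, G=8, C=1 (length 26).
GC content: GC 9/26 = 34.6%, outside 37.4–64.7% ✗
Tm: Tm = 64.9 + 41·(9 − 16.4)/26 = 53.2°C ✓
homopolymer run: longest run = 2 ✓
GC clamp: 3' end ATG has 1 G/C, need ≥2 ✗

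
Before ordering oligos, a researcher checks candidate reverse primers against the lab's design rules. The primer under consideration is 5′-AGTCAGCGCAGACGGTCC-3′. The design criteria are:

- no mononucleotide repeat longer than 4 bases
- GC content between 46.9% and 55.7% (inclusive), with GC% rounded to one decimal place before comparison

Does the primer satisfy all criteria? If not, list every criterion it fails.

Fails: GC content.

Base counts: A=4, T=2, G=6, C=6 (length 18).
homopolymer run: longest run = 2 ✓
GC content: GC 12/18 = 66.7%, outside 46.9–55.7% ✗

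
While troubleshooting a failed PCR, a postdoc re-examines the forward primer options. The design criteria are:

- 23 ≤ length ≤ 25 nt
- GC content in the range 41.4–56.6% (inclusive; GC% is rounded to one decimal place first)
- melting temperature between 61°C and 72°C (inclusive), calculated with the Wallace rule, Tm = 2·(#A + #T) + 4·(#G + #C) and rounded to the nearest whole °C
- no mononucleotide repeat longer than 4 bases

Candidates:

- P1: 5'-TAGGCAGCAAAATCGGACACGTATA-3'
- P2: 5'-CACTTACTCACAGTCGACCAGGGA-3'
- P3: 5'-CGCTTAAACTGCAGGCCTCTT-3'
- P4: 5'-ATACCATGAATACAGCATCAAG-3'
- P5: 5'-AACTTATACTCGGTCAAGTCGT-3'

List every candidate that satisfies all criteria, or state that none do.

P1 only.

P1 (25 nt, A=10 T=4 G=6 C=5): length 25 ✓; GC 11/25 = 44.0% ✓; Tm = 2·14 + 4·11 = 72°C ✓; longest run = 4 ✓ — passes.
P2 (24 nt, A=7 T=4 G=5 C=8): length 24 ✓; GC 13/24 = 54.2% ✓; Tm = 2·11 + 4·13 = 74°C, outside 61–72°C ✗; longest run = 3 ✓ — fails.
P3 (21 nt, A=4 T=6 G=4 C=7): length 21, outside 23–25 ✗; GC 11/21 = 52.4% ✓; Tm = 2·10 + 4·11 = 64°C ✓; longest run = 3 ✓ — fails.
P4 (22 nt, A=10 T=4 G=3 C=5): length 22, outside 23–25 ✗; GC 8/22 = 36.4%, outside 41.4–56.6% ✗; Tm = 2·14 + 4·8 = 60°C, outside 61–72°C ✗; longest run = 2 ✓ — fails.
P5 (22 nt, A=6 T=7 G=4 C=5): length 22, outside 23–25 ✗; GC 9/22 = 40.9%, outside 41.4–56.6% ✗; Tm = 2·13 + 4·9 = 62°C ✓; longest run = 2 ✓ — fails.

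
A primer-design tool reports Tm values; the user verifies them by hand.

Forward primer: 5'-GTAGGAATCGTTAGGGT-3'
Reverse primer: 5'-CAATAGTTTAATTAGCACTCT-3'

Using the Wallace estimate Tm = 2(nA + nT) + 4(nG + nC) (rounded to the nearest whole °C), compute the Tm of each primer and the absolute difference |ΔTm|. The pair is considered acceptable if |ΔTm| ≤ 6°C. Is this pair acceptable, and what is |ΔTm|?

|ΔTm| = 4°C; the pair is acceptable.

Forward: A=4 T=5 G=7 C=1 → Tm = 2·9 + 4·8 = 50°C.
Reverse: A=7 T=8 G=2 C=4 → Tm = 2·15 + 4·6 = 54°C.
|ΔTm| = |50 − 54| = 4°C, ≤ 6°C.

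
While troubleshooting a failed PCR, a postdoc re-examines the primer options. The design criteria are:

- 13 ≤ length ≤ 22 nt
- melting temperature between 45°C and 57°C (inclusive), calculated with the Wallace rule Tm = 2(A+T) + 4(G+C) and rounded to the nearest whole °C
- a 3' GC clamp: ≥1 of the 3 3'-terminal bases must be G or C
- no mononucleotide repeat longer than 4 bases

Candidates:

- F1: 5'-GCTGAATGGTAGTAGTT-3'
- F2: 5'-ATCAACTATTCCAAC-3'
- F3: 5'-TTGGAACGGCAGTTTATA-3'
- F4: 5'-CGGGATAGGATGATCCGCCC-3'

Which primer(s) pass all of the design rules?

F1 (17 nt, A=4 T=6 G=6 C=1): length 17 ✓; Tm = 2·10 + 4·7 = 48°C ✓; 3' end GTT has 1 G/C ✓; longest run = 2 ✓ — passes.
F2 (15 nt, A=6 T=4 G=0 C=5): length 15 ✓; Tm = 2·10 + 4·5 = 40°C, outside 45–57°C ✗; 3' end AAC has 1 G/C ✓; longest run = 2 ✓ — fails.
F3 (18 nt, A=5 T=6 G=5 C=2): length 18 ✓; Tm = 2·11 + 4·7 = 50°C ✓; 3' end ATA has 0 G/C, need ≥1 ✗; longest run = 3 ✓ — fails.
F4 (20 nt, A=4 T=3 G=7 C=6): length 20 ✓; Tm = 2·7 + 4·13 = 66°C, outside 45–57°C ✗; 3' end CCC has 3 G/C ✓; longest run = 3 ✓ — fails.

F1 only.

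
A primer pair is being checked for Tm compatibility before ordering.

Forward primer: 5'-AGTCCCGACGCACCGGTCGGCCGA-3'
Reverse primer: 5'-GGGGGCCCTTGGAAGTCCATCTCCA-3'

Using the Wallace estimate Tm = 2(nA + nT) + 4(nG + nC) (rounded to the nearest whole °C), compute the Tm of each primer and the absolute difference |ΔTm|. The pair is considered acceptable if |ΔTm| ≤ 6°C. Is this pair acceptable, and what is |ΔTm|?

Forward: A=4 T=2 G=8 C=10 → Tm = 2·6 + 4·18 = 84°C.
Reverse: A=4 T=5 G=8 C=8 → Tm = 2·9 + 4·16 = 82°C.
|ΔTm| = |84 − 82| = 2°C, ≤ 6°C.

|ΔTm| = 2°C; the pair is acceptable.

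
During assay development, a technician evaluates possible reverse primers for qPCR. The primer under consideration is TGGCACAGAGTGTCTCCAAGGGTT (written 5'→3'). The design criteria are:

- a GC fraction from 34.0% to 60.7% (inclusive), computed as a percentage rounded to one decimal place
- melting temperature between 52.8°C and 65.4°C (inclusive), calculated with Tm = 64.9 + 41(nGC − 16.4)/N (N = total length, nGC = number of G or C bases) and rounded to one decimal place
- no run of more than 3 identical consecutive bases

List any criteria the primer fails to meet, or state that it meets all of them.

Meets all criteria.

Base counts: A=5, T=6, G=8, C=5 (length 24).
GC content: GC 13/24 = 54.2% ✓
Tm: Tm = 64.9 + 41·(13 − 16.4)/24 = 59.1°C ✓
homopolymer run: longest run = 3 ✓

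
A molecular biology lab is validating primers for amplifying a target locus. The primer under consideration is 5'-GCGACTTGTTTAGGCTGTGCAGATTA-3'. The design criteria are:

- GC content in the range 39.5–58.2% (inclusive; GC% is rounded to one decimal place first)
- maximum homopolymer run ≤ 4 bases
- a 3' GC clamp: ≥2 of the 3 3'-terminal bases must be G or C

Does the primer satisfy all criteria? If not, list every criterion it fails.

Base counts: A=5, T=9, G=8, C=4 (length 26).
GC content: GC 12/26 = 46.2% ✓
homopolymer run: longest run = 3 ✓
GC clamp: 3' end TTA has 0 G/C, need ≥2 ✗

Fails: GC clamp.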